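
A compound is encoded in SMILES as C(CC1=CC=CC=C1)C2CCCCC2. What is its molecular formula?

C14H20

Heavy atoms from the SMILES: 14 C.
Implicit hydrogens by atom environment:
  7 × C: 2 H each → 14
  5 × C (aromatic): 1 H each → 5
  1 × C: 1 H
  1 × C (aromatic): no H
  Total hydrogens = 20.
Molecular formula: C14H20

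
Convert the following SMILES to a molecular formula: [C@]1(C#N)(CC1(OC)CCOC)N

Heavy atoms from the SMILES: 8 C, 2 N, 2 O.
Implicit hydrogens by atom environment:
  3 × C: 2 H each → 6
  3 × C: no H
  2 × C: 3 H each → 6
  2 × O: no H
  1 × N: 2 H
  1 × N: no H
  Total hydrogens = 14.
Molecular formula: C8H14N2O2

C8H14N2O2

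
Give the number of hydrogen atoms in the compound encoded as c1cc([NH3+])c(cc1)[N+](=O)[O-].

Hydrogens are implicit in SMILES; fill each atom to its normal valence:
  4 × C (aromatic): 1 H each → 4
  2 × C (aromatic): no H
  1 × N (charge +1): 3 H
  1 × N (charge +1): no H
  1 × O: no H
  1 × O (charge -1): no H
  Total hydrogens = 7.

7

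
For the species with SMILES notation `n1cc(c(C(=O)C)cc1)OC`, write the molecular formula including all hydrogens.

Heavy atoms from the SMILES: 8 C, 1 N, 2 O.
Implicit hydrogens by atom environment:
  3 × C (aromatic): 1 H each → 3
  2 × C: 3 H each → 6
  2 × C (aromatic): no H
  2 × O: no H
  1 × C: no H
  1 × N (aromatic): no H
  Total hydrogens = 9.
Molecular formula: C8H9NO2

C8H9NO2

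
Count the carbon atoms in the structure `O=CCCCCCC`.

7

The symbol for carbon appears 7 times in the SMILES.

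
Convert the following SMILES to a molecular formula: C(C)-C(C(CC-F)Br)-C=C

Heavy atoms from the SMILES: 1 Br, 8 C, 1 F.
Implicit hydrogens by atom environment:
  4 × C: 2 H each → 8
  3 × C: 1 H each → 3
  1 × Br: no H
  1 × C: 3 H
  1 × F: no H
  Total hydrogens = 14.
Molecular formula: C8H14BrF

C8H14BrF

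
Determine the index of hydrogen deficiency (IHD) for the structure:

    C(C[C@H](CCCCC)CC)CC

Molecular formula from the SMILES: C12H26.
DoU = (2C + 2 + N − H − X)/2 = (2·12 + 2 + 0 − 26 − 0)/2 = 0/2 = 0.
(Structurally: 0 ring(s) + 0 π bond(s) = 0.)

0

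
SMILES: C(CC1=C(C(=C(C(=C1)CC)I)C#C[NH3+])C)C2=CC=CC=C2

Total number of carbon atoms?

19

The symbol for carbon appears 19 times in the SMILES.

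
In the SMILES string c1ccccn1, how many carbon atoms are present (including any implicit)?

The symbol for carbon appears 5 times in the SMILES. Lowercase c denotes aromatic carbon and counts toward C.

5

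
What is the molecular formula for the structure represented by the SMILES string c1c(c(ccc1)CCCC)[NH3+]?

C10H16N+

Heavy atoms from the SMILES: 10 C, 1 N.
Implicit hydrogens by atom environment:
  4 × C (aromatic): 1 H each → 4
  3 × C: 2 H each → 6
  2 × C (aromatic): no H
  1 × C: 3 H
  1 × N (charge +1): 3 H
  Total hydrogens = 16.
Net charge +1.
Molecular formula: C10H16N+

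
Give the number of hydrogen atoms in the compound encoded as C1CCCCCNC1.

Hydrogens are implicit in SMILES; fill each atom to its normal valence:
  7 × C: 2 H each → 14
  1 × N: 1 H
  Total hydrogens = 15.

15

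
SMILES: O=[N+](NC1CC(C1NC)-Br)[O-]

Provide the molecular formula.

Heavy atoms from the SMILES: 1 Br, 5 C, 3 N, 2 O.
Implicit hydrogens by atom environment:
  3 × C: 1 H each → 3
  2 × N: 1 H each → 2
  1 × Br: no H
  1 × C: 3 H
  1 × C: 2 H
  1 × N (charge +1): no H
  1 × O: no H
  1 × O (charge -1): no H
  Total hydrogens = 10.
Molecular formula: C5H10BrN3O2

C5H10BrN3O2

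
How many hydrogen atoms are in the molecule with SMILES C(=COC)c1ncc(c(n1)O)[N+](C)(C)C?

Hydrogens are implicit in SMILES; fill each atom to its normal valence:
  4 × C: 3 H each → 12
  3 × C (aromatic): no H
  2 × C: 1 H each → 2
  2 × N (aromatic): no H
  1 × C (aromatic): 1 H
  1 × N (charge +1): no H
  1 × O: 1 H
  1 × O: no H
  Total hydrogens = 16.

16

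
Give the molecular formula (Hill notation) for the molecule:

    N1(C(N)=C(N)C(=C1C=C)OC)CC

C9H15N3O

Heavy atoms from the SMILES: 9 C, 3 N, 1 O.
Implicit hydrogens by atom environment:
  4 × C (aromatic): no H
  2 × C: 3 H each → 6
  2 × C: 2 H each → 4
  2 × N: 2 H each → 4
  1 × C: 1 H
  1 × N (aromatic): no H
  1 × O: no H
  Total hydrogens = 15.
Molecular formula: C9H15N3O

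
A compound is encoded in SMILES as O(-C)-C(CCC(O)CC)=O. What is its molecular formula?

Heavy atoms from the SMILES: 7 C, 3 O.
Implicit hydrogens by atom environment:
  3 × C: 2 H each → 6
  2 × C: 3 H each → 6
  2 × O: no H
  1 × C: 1 H
  1 × C: no H
  1 × O: 1 H
  Total hydrogens = 14.
Molecular formula: C7H14O3

C7H14O3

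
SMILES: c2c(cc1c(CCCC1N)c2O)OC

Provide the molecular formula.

Heavy atoms from the SMILES: 11 C, 1 N, 2 O.
Implicit hydrogens by atom environment:
  4 × C (aromatic): no H
  3 × C: 2 H each → 6
  2 × C (aromatic): 1 H each → 2
  1 × C: 3 H
  1 × C: 1 H
  1 × N: 2 H
  1 × O: 1 H
  1 × O: no H
  Total hydrogens = 15.
Molecular formula: C11H15NO2

C11H15NO2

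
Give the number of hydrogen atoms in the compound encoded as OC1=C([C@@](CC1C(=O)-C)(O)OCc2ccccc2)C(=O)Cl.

Hydrogens are implicit in SMILES; fill each atom to its normal valence:
  5 × C (aromatic): 1 H each → 5
  5 × C: no H
  3 × O: no H
  2 × C: 2 H each → 4
  2 × O: 1 H each → 2
  1 × C: 3 H
  1 × C: 1 H
  1 × C (aromatic): no H
  1 × Cl: no H
  Total hydrogens = 15.

15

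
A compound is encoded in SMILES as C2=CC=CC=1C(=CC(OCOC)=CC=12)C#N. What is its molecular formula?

Heavy atoms from the SMILES: 13 C, 1 N, 2 O.
Implicit hydrogens by atom environment:
  6 × C (aromatic): 1 H each → 6
  4 × C (aromatic): no H
  2 × O: no H
  1 × C: 3 H
  1 × C: 2 H
  1 × C: no H
  1 × N: no H
  Total hydrogens = 11.
Molecular formula: C13H11NO2

C13H11NO2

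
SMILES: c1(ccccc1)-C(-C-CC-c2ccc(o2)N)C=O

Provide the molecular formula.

Heavy atoms from the SMILES: 15 C, 1 N, 2 O.
Implicit hydrogens by atom environment:
  7 × C (aromatic): 1 H each → 7
  3 × C: 2 H each → 6
  3 × C (aromatic): no H
  2 × C: 1 H each → 2
  1 × N: 2 H
  1 × O (aromatic): no H
  1 × O: no H
  Total hydrogens = 17.
Molecular formula: C15H17NO2

C15H17NO2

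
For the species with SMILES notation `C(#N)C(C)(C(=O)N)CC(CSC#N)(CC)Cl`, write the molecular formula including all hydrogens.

Heavy atoms from the SMILES: 10 C, 1 Cl, 3 N, 1 O, 1 S.
Implicit hydrogens by atom environment:
  5 × C: no H
  3 × C: 2 H each → 6
  2 × C: 3 H each → 6
  2 × N: no H
  1 × Cl: no H
  1 × N: 2 H
  1 × O: no H
  1 × S: no H
  Total hydrogens = 14.
Molecular formula: C10H14ClN3OS

C10H14ClN3OS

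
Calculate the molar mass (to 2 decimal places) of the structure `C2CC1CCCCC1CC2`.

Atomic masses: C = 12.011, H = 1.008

Molecular formula: C10H18.
M = 10×12.011 + 18×1.008 = 138.25 g/mol.

138.25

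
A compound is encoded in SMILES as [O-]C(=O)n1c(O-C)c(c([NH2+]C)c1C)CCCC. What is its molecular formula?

C12H20N2O3

Heavy atoms from the SMILES: 12 C, 2 N, 3 O.
Implicit hydrogens by atom environment:
  4 × C: 3 H each → 12
  4 × C (aromatic): no H
  3 × C: 2 H each → 6
  2 × O: no H
  1 × C: no H
  1 × N (charge +1): 2 H
  1 × N (aromatic): no H
  1 × O (charge -1): no H
  Total hydrogens = 20.
Molecular formula: C12H20N2O3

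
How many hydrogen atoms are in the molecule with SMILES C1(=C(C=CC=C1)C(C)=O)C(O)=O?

Hydrogens are implicit in SMILES; fill each atom to its normal valence:
  4 × C (aromatic): 1 H each → 4
  2 × C (aromatic): no H
  2 × C: no H
  2 × O: no H
  1 × C: 3 H
  1 × O: 1 H
  Total hydrogens = 8.

8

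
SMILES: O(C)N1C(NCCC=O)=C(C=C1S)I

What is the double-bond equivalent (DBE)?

Molecular formula from the SMILES: C8H11IN2O2S.
DoU = (2C + 2 + N − H − X)/2 = (2·8 + 2 + 2 − 11 − 1)/2 = 8/2 = 4.
(Structurally: 1 ring(s) + 3 π bond(s) = 4.)

4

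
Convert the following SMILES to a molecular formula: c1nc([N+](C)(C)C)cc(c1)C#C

Heavy atoms from the SMILES: 10 C, 2 N.
Implicit hydrogens by atom environment:
  3 × C: 3 H each → 9
  3 × C (aromatic): 1 H each → 3
  2 × C (aromatic): no H
  1 × C: 1 H
  1 × C: no H
  1 × N (aromatic): no H
  1 × N (charge +1): no H
  Total hydrogens = 13.
Net charge +1.
Molecular formula: C10H13N2+

C10H13N2+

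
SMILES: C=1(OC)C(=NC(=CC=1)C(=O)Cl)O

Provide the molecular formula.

C7H6ClNO3

Heavy atoms from the SMILES: 7 C, 1 Cl, 1 N, 3 O.
Implicit hydrogens by atom environment:
  3 × C (aromatic): no H
  2 × C (aromatic): 1 H each → 2
  2 × O: no H
  1 × C: 3 H
  1 × C: no H
  1 × Cl: no H
  1 × N (aromatic): no H
  1 × O: 1 H
  Total hydrogens = 6.
Molecular formula: C7H6ClNO3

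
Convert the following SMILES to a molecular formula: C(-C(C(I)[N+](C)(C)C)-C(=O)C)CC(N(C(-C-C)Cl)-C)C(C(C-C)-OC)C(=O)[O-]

C20H38ClIN2O4

Heavy atoms from the SMILES: 20 C, 1 Cl, 1 I, 2 N, 4 O.
Implicit hydrogens by atom environment:
  8 × C: 3 H each → 24
  6 × C: 1 H each → 6
  4 × C: 2 H each → 8
  3 × O: no H
  2 × C: no H
  1 × Cl: no H
  1 × I: no H
  1 × N: no H
  1 × N (charge +1): no H
  1 × O (charge -1): no H
  Total hydrogens = 38.
Molecular formula: C20H38ClIN2O4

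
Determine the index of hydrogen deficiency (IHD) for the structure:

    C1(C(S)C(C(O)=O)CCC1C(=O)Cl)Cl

Molecular formula from the SMILES: C8H10Cl2O3S.
DoU = (2C + 2 + N − H − X)/2 = (2·8 + 2 + 0 − 10 − 2)/2 = 6/2 = 3.
(Structurally: 1 ring(s) + 2 π bond(s) = 3.)

3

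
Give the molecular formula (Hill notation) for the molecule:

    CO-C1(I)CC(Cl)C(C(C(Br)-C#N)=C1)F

Heavy atoms from the SMILES: 1 Br, 9 C, 1 Cl, 1 F, 1 I, 1 N, 1 O.
Implicit hydrogens by atom environment:
  4 × C: 1 H each → 4
  3 × C: no H
  1 × Br: no H
  1 × C: 3 H
  1 × C: 2 H
  1 × Cl: no H
  1 × F: no H
  1 × I: no H
  1 × N: no H
  1 × O: no H
  Total hydrogens = 9.
Molecular formula: C9H9BrClFINO

C9H9BrClFINO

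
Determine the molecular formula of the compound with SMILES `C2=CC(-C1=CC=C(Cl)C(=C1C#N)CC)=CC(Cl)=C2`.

Heavy atoms from the SMILES: 15 C, 2 Cl, 1 N.
Implicit hydrogens by atom environment:
  6 × C (aromatic): 1 H each → 6
  6 × C (aromatic): no H
  2 × Cl: no H
  1 × C: 3 H
  1 × C: 2 H
  1 × C: no H
  1 × N: no H
  Total hydrogens = 11.
Molecular formula: C15H11Cl2N

C15H11Cl2N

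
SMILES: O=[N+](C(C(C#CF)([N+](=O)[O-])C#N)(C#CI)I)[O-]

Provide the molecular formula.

C7FI2N3O4

Heavy atoms from the SMILES: 7 C, 1 F, 2 I, 3 N, 4 O.
Implicit hydrogens by atom environment:
  7 × C: no H
  2 × I: no H
  2 × N (charge +1): no H
  2 × O: no H
  2 × O (charge -1): no H
  1 × F: no H
  1 × N: no H
  Total hydrogens = 0.
Molecular formula: C7FI2N3O4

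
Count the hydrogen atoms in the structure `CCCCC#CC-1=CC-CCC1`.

18

Hydrogens are implicit in SMILES; fill each atom to its normal valence:
  7 × C: 2 H each → 14
  3 × C: no H
  1 × C: 3 H
  1 × C: 1 H
  Total hydrogens = 18.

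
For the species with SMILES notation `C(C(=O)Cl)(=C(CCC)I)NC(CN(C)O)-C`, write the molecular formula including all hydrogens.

C10H18ClIN2O2

Heavy atoms from the SMILES: 10 C, 1 Cl, 1 I, 2 N, 2 O.
Implicit hydrogens by atom environment:
  3 × C: 3 H each → 9
  3 × C: 2 H each → 6
  3 × C: no H
  1 × C: 1 H
  1 × Cl: no H
  1 × I: no H
  1 × N: 1 H
  1 × N: no H
  1 × O: 1 H
  1 × O: no H
  Total hydrogens = 18.
Molecular formula: C10H18ClIN2O2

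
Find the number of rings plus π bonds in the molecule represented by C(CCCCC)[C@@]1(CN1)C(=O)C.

2

Molecular formula from the SMILES: C10H19NO.
DoU = (2C + 2 + N − H − X)/2 = (2·10 + 2 + 1 − 19 − 0)/2 = 4/2 = 2.
(Structurally: 1 ring(s) + 1 π bond(s) = 2.)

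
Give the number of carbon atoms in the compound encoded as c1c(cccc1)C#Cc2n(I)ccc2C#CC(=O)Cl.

15

The symbol for carbon appears 15 times in the SMILES. Lowercase c denotes aromatic carbon and counts toward C.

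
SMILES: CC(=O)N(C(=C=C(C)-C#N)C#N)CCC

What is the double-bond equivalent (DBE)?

Molecular formula from the SMILES: C11H13N3O.
DoU = (2C + 2 + N − H − X)/2 = (2·11 + 2 + 3 − 13 − 0)/2 = 14/2 = 7.
(Structurally: 0 ring(s) + 7 π bond(s) = 7.)

7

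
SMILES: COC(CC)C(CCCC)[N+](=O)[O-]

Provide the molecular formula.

C9H19NO3

Heavy atoms from the SMILES: 9 C, 1 N, 3 O.
Implicit hydrogens by atom environment:
  4 × C: 2 H each → 8
  3 × C: 3 H each → 9
  2 × C: 1 H each → 2
  2 × O: no H
  1 × N (charge +1): no H
  1 × O (charge -1): no H
  Total hydrogens = 19.
Molecular formula: C9H19NO3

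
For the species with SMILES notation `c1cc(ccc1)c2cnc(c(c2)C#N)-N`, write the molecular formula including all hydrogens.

Heavy atoms from the SMILES: 12 C, 3 N.
Implicit hydrogens by atom environment:
  7 × C (aromatic): 1 H each → 7
  4 × C (aromatic): no H
  1 × C: no H
  1 × N: 2 H
  1 × N (aromatic): no H
  1 × N: no H
  Total hydrogens = 9.
Molecular formula: C12H9N3

C12H9N3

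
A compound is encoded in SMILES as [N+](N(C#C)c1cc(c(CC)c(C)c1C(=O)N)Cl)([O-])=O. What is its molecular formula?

C12H12ClN3O3

Heavy atoms from the SMILES: 12 C, 1 Cl, 3 N, 3 O.
Implicit hydrogens by atom environment:
  5 × C (aromatic): no H
  2 × C: 3 H each → 6
  2 × C: no H
  2 × O: no H
  1 × C: 2 H
  1 × C (aromatic): 1 H
  1 × C: 1 H
  1 × Cl: no H
  1 × N: 2 H
  1 × N: no H
  1 × N (charge +1): no H
  1 × O (charge -1): no H
  Total hydrogens = 12.
Molecular formula: C12H12ClN3O3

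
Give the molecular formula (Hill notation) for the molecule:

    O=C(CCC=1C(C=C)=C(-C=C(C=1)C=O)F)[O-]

C12H10FO3-

Heavy atoms from the SMILES: 12 C, 1 F, 3 O.
Implicit hydrogens by atom environment:
  4 × C (aromatic): no H
  3 × C: 2 H each → 6
  2 × C (aromatic): 1 H each → 2
  2 × C: 1 H each → 2
  2 × O: no H
  1 × C: no H
  1 × F: no H
  1 × O (charge -1): no H
  Total hydrogens = 10.
Net charge -1.
Molecular formula: C12H10FO3-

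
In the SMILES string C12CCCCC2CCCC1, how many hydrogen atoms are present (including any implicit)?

Hydrogens are implicit in SMILES; fill each atom to its normal valence:
  8 × C: 2 H each → 16
  2 × C: 1 H each → 2
  Total hydrogens = 18.

18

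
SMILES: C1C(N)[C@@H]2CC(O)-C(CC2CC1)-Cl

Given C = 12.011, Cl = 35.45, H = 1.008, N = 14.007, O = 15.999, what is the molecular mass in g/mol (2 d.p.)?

Molecular formula: C10H18ClNO.
M = 10×12.011 + 1×35.45 + 18×1.008 + 1×14.007 + 1×15.999 = 203.71 g/mol.

203.71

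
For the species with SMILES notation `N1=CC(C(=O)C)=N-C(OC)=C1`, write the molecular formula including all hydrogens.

Heavy atoms from the SMILES: 7 C, 2 N, 2 O.
Implicit hydrogens by atom environment:
  2 × C: 3 H each → 6
  2 × C (aromatic): 1 H each → 2
  2 × C (aromatic): no H
  2 × N (aromatic): no H
  2 × O: no H
  1 × C: no H
  Total hydrogens = 8.
Molecular formula: C7H8N2O2

C7H8N2O2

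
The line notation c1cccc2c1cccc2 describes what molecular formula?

Heavy atoms from the SMILES: 10 C.
Implicit hydrogens by atom environment:
  8 × C (aromatic): 1 H each → 8
  2 × C (aromatic): no H
  Total hydrogens = 8.
Molecular formula: C10H8

C10H8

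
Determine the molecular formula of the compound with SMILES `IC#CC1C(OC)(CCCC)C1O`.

C10H15IO2

Heavy atoms from the SMILES: 10 C, 1 I, 2 O.
Implicit hydrogens by atom environment:
  3 × C: 2 H each → 6
  3 × C: no H
  2 × C: 3 H each → 6
  2 × C: 1 H each → 2
  1 × I: no H
  1 × O: 1 H
  1 × O: no H
  Total hydrogens = 15.
Molecular formula: C10H15IO2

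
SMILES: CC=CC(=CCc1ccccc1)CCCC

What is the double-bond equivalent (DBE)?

6

Molecular formula from the SMILES: C16H22.
DoU = (2C + 2 + N − H − X)/2 = (2·16 + 2 + 0 − 22 − 0)/2 = 12/2 = 6.
(Structurally: 1 ring(s) + 5 π bond(s) = 6.)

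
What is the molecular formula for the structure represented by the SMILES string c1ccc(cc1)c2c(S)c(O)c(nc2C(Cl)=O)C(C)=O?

C14H10ClNO3S

Heavy atoms from the SMILES: 14 C, 1 Cl, 1 N, 3 O, 1 S.
Implicit hydrogens by atom environment:
  6 × C (aromatic): no H
  5 × C (aromatic): 1 H each → 5
  2 × C: no H
  2 × O: no H
  1 × C: 3 H
  1 × Cl: no H
  1 × N (aromatic): no H
  1 × O: 1 H
  1 × S: 1 H
  Total hydrogens = 10.
Molecular formula: C14H10ClNO3S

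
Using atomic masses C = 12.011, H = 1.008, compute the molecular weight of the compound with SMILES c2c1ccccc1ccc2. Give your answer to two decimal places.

Molecular formula: C10H8.
M = 10×12.011 + 8×1.008 = 128.17 g/mol.

128.17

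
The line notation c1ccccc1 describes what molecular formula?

C6H6

Heavy atoms from the SMILES: 6 C.
Implicit hydrogens by atom environment:
  6 × C (aromatic): 1 H each → 6
  Total hydrogens = 6.
Molecular formula: C6H6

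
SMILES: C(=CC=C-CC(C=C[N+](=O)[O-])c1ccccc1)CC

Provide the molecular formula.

Heavy atoms from the SMILES: 16 C, 1 N, 2 O.
Implicit hydrogens by atom environment:
  7 × C: 1 H each → 7
  5 × C (aromatic): 1 H each → 5
  2 × C: 2 H each → 4
  1 × C: 3 H
  1 × C (aromatic): no H
  1 × N (charge +1): no H
  1 × O: no H
  1 × O (charge -1): no H
  Total hydrogens = 19.
Molecular formula: C16H19NO2

C16H19NO2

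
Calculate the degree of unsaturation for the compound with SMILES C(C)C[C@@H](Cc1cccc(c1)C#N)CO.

Molecular formula from the SMILES: C13H17NO.
DoU = (2C + 2 + N − H − X)/2 = (2·13 + 2 + 1 − 17 − 0)/2 = 12/2 = 6.
(Structurally: 1 ring(s) + 5 π bond(s) = 6.)

6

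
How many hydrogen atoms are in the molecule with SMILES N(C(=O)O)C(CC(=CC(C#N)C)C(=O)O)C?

Hydrogens are implicit in SMILES; fill each atom to its normal valence:
  4 × C: no H
  3 × C: 1 H each → 3
  2 × C: 3 H each → 6
  2 × O: 1 H each → 2
  2 × O: no H
  1 × C: 2 H
  1 × N: 1 H
  1 × N: no H
  Total hydrogens = 14.

14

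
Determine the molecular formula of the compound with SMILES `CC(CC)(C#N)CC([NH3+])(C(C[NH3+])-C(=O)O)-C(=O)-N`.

[C11H22N4O3]2+

Heavy atoms from the SMILES: 11 C, 4 N, 3 O.
Implicit hydrogens by atom environment:
  5 × C: no H
  3 × C: 2 H each → 6
  2 × C: 3 H each → 6
  2 × N (charge +1): 3 H each → 6
  2 × O: no H
  1 × C: 1 H
  1 × N: 2 H
  1 × N: no H
  1 × O: 1 H
  Total hydrogens = 22.
Net charge +2.
Molecular formula: [C11H22N4O3]2+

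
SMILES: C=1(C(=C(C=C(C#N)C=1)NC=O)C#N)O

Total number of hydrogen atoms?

Hydrogens are implicit in SMILES; fill each atom to its normal valence:
  4 × C (aromatic): no H
  2 × C (aromatic): 1 H each → 2
  2 × C: no H
  2 × N: no H
  1 × C: 1 H
  1 × N: 1 H
  1 × O: 1 H
  1 × O: no H
  Total hydrogens = 5.

5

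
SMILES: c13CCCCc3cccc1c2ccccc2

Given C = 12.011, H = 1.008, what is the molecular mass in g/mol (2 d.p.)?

Molecular formula: C16H16.
M = 16×12.011 + 16×1.008 = 208.30 g/mol.

208.30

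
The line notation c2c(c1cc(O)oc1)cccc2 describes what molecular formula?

Heavy atoms from the SMILES: 10 C, 2 O.
Implicit hydrogens by atom environment:
  7 × C (aromatic): 1 H each → 7
  3 × C (aromatic): no H
  1 × O: 1 H
  1 × O (aromatic): no H
  Total hydrogens = 8.
Molecular formula: C10H8O2

C10H8O2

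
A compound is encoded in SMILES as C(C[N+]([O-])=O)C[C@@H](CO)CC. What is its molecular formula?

C7H15NO3

Heavy atoms from the SMILES: 7 C, 1 N, 3 O.
Implicit hydrogens by atom environment:
  5 × C: 2 H each → 10
  1 × C: 3 H
  1 × C: 1 H
  1 × N (charge +1): no H
  1 × O: 1 H
  1 × O: no H
  1 × O (charge -1): no H
  Total hydrogens = 15.
Molecular formula: C7H15NO3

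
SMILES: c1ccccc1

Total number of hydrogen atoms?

6

Hydrogens are implicit in SMILES; fill each atom to its normal valence:
  6 × C (aromatic): 1 H each → 6
  Total hydrogens = 6.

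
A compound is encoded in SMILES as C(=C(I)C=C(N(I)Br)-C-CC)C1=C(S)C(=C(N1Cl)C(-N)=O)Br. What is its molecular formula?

Heavy atoms from the SMILES: 2 Br, 12 C, 1 Cl, 2 I, 3 N, 1 O, 1 S.
Implicit hydrogens by atom environment:
  4 × C (aromatic): no H
  3 × C: no H
  2 × Br: no H
  2 × C: 2 H each → 4
  2 × C: 1 H each → 2
  2 × I: no H
  1 × C: 3 H
  1 × Cl: no H
  1 × N: 2 H
  1 × N (aromatic): no H
  1 × N: no H
  1 × O: no H
  1 × S: 1 H
  Total hydrogens = 12.
Molecular formula: C12H12Br2ClI2N3OS

C12H12Br2ClI2N3OS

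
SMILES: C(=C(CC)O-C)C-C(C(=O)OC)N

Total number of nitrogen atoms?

1

The symbol for nitrogen appears 1 time in the SMILES.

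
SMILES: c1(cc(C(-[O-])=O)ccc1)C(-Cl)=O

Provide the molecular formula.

C8H4ClO3-

Heavy atoms from the SMILES: 8 C, 1 Cl, 3 O.
Implicit hydrogens by atom environment:
  4 × C (aromatic): 1 H each → 4
  2 × C (aromatic): no H
  2 × C: no H
  2 × O: no H
  1 × Cl: no H
  1 × O (charge -1): no H
  Total hydrogens = 4.
Net charge -1.
Molecular formula: C8H4ClO3-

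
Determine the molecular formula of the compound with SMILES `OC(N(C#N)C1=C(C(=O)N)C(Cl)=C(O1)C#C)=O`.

C9H4ClN3O4

Heavy atoms from the SMILES: 9 C, 1 Cl, 3 N, 4 O.
Implicit hydrogens by atom environment:
  4 × C (aromatic): no H
  4 × C: no H
  2 × N: no H
  2 × O: no H
  1 × C: 1 H
  1 × Cl: no H
  1 × N: 2 H
  1 × O: 1 H
  1 × O (aromatic): no H
  Total hydrogens = 4.
Molecular formula: C9H4ClN3O4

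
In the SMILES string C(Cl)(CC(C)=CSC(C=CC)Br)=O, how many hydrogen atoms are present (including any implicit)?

12

Hydrogens are implicit in SMILES; fill each atom to its normal valence:
  4 × C: 1 H each → 4
  2 × C: 3 H each → 6
  2 × C: no H
  1 × Br: no H
  1 × C: 2 H
  1 × Cl: no H
  1 × O: no H
  1 × S: no H
  Total hydrogens = 12.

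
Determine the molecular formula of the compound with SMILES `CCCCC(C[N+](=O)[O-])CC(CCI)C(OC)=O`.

Heavy atoms from the SMILES: 12 C, 1 I, 1 N, 4 O.
Implicit hydrogens by atom environment:
  7 × C: 2 H each → 14
  3 × O: no H
  2 × C: 3 H each → 6
  2 × C: 1 H each → 2
  1 × C: no H
  1 × I: no H
  1 × N (charge +1): no H
  1 × O (charge -1): no H
  Total hydrogens = 22.
Molecular formula: C12H22INO4

C12H22INO4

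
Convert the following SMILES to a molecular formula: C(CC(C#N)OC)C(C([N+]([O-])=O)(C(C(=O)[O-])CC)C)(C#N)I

Heavy atoms from the SMILES: 13 C, 1 I, 3 N, 5 O.
Implicit hydrogens by atom environment:
  5 × C: no H
  3 × C: 3 H each → 9
  3 × C: 2 H each → 6
  3 × O: no H
  2 × C: 1 H each → 2
  2 × N: no H
  2 × O (charge -1): no H
  1 × I: no H
  1 × N (charge +1): no H
  Total hydrogens = 17.
Net charge -1.
Molecular formula: C13H17IN3O5-

C13H17IN3O5-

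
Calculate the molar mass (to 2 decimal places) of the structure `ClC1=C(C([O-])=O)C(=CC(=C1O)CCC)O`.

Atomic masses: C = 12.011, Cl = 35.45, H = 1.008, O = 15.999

229.64

Molecular formula: C10H10ClO4-.
M = 10×12.011 + 1×35.45 + 10×1.008 + 4×15.999 = 229.64 g/mol.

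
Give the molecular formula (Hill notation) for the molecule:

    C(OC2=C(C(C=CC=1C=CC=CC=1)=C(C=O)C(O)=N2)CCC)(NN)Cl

C18H20ClN3O3

Heavy atoms from the SMILES: 18 C, 1 Cl, 3 N, 3 O.
Implicit hydrogens by atom environment:
  6 × C (aromatic): no H
  5 × C (aromatic): 1 H each → 5
  4 × C: 1 H each → 4
  2 × C: 2 H each → 4
  2 × O: no H
  1 × C: 3 H
  1 × Cl: no H
  1 × N: 2 H
  1 × N: 1 H
  1 × N (aromatic): no H
  1 × O: 1 H
  Total hydrogens = 20.
Molecular formula: C18H20ClN3O3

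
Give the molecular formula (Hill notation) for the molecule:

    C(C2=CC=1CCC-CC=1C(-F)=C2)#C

C12H11F

Heavy atoms from the SMILES: 12 C, 1 F.
Implicit hydrogens by atom environment:
  4 × C: 2 H each → 8
  4 × C (aromatic): no H
  2 × C (aromatic): 1 H each → 2
  1 × C: 1 H
  1 × C: no H
  1 × F: no H
  Total hydrogens = 11.
Molecular formula: C12H11F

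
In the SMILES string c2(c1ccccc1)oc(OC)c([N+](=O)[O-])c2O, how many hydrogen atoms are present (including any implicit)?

9

Hydrogens are implicit in SMILES; fill each atom to its normal valence:
  5 × C (aromatic): 1 H each → 5
  5 × C (aromatic): no H
  2 × O: no H
  1 × C: 3 H
  1 × N (charge +1): no H
  1 × O: 1 H
  1 × O (aromatic): no H
  1 × O (charge -1): no H
  Total hydrogens = 9.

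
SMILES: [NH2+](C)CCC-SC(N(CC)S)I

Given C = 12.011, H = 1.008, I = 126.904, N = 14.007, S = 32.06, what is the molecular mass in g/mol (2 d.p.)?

321.26

Molecular formula: C7H18IN2S2+.
M = 7×12.011 + 18×1.008 + 1×126.904 + 2×14.007 + 2×32.06 = 321.26 g/mol.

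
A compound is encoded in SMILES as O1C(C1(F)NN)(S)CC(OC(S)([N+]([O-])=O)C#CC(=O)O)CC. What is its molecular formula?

Heavy atoms from the SMILES: 10 C, 1 F, 3 N, 6 O, 2 S.
Implicit hydrogens by atom environment:
  6 × C: no H
  4 × O: no H
  2 × C: 2 H each → 4
  2 × S: 1 H each → 2
  1 × C: 3 H
  1 × C: 1 H
  1 × F: no H
  1 × N: 2 H
  1 × N: 1 H
  1 × N (charge +1): no H
  1 × O: 1 H
  1 × O (charge -1): no H
  Total hydrogens = 14.
Molecular formula: C10H14FN3O6S2

C10H14FN3O6S2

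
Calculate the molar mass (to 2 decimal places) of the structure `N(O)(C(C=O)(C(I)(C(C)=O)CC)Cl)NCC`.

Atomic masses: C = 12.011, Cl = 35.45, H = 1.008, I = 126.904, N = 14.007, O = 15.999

362.59

Molecular formula: C9H16ClIN2O3.
M = 9×12.011 + 1×35.45 + 16×1.008 + 1×126.904 + 2×14.007 + 3×15.999 = 362.59 g/mol.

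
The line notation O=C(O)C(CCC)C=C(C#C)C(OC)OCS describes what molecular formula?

C12H18O4S

Heavy atoms from the SMILES: 12 C, 4 O, 1 S.
Implicit hydrogens by atom environment:
  4 × C: 1 H each → 4
  3 × C: 2 H each → 6
  3 × C: no H
  3 × O: no H
  2 × C: 3 H each → 6
  1 × O: 1 H
  1 × S: 1 H
  Total hydrogens = 18.
Molecular formula: C12H18O4S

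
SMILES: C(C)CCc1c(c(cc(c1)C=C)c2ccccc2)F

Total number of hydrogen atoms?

19

Hydrogens are implicit in SMILES; fill each atom to its normal valence:
  7 × C (aromatic): 1 H each → 7
  5 × C (aromatic): no H
  4 × C: 2 H each → 8
  1 × C: 3 H
  1 × C: 1 H
  1 × F: no H
  Total hydrogens = 19.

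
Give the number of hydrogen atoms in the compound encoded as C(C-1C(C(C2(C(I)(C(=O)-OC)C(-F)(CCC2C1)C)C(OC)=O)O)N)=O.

Hydrogens are implicit in SMILES; fill each atom to its normal valence:
  5 × C: 1 H each → 5
  5 × C: no H
  5 × O: no H
  3 × C: 3 H each → 9
  3 × C: 2 H each → 6
  1 × F: no H
  1 × I: no H
  1 × N: 2 H
  1 × O: 1 H
  Total hydrogens = 23.

23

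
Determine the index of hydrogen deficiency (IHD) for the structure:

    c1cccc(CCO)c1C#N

6

Molecular formula from the SMILES: C9H9NO.
DoU = (2C + 2 + N − H − X)/2 = (2·9 + 2 + 1 − 9 − 0)/2 = 12/2 = 6.
(Structurally: 1 ring(s) + 5 π bond(s) = 6.)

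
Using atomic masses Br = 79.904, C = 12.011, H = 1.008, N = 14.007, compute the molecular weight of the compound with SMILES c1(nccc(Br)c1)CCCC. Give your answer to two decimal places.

214.11

Molecular formula: C9H12BrN.
M = 1×79.904 + 9×12.011 + 12×1.008 + 1×14.007 = 214.11 g/mol.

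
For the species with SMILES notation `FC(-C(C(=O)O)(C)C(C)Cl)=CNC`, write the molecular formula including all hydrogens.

Heavy atoms from the SMILES: 8 C, 1 Cl, 1 F, 1 N, 2 O.
Implicit hydrogens by atom environment:
  3 × C: 3 H each → 9
  3 × C: no H
  2 × C: 1 H each → 2
  1 × Cl: no H
  1 × F: no H
  1 × N: 1 H
  1 × O: 1 H
  1 × O: no H
  Total hydrogens = 13.
Molecular formula: C8H13ClFNO2

C8H13ClFNO2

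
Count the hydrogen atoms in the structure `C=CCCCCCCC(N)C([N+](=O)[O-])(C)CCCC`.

Hydrogens are implicit in SMILES; fill each atom to its normal valence:
  10 × C: 2 H each → 20
  2 × C: 3 H each → 6
  2 × C: 1 H each → 2
  1 × C: no H
  1 × N: 2 H
  1 × N (charge +1): no H
  1 × O: no H
  1 × O (charge -1): no H
  Total hydrogens = 30.

30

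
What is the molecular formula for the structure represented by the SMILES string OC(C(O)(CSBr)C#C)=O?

C5H5BrO3S

Heavy atoms from the SMILES: 1 Br, 5 C, 3 O, 1 S.
Implicit hydrogens by atom environment:
  3 × C: no H
  2 × O: 1 H each → 2
  1 × Br: no H
  1 × C: 2 H
  1 × C: 1 H
  1 × O: no H
  1 × S: no H
  Total hydrogens = 5.
Molecular formula: C5H5BrO3S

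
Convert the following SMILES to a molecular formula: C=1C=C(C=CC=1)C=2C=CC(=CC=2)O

Heavy atoms from the SMILES: 12 C, 1 O.
Implicit hydrogens by atom environment:
  9 × C (aromatic): 1 H each → 9
  3 × C (aromatic): no H
  1 × O: 1 H
  Total hydrogens = 10.
Molecular formula: C12H10O

C12H10O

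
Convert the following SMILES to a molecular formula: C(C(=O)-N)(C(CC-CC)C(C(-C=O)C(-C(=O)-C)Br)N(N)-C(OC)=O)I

C15H25BrIN3O5

Heavy atoms from the SMILES: 1 Br, 15 C, 1 I, 3 N, 5 O.
Implicit hydrogens by atom environment:
  6 × C: 1 H each → 6
  5 × O: no H
  3 × C: 3 H each → 9
  3 × C: 2 H each → 6
  3 × C: no H
  2 × N: 2 H each → 4
  1 × Br: no H
  1 × I: no H
  1 × N: no H
  Total hydrogens = 25.
Molecular formula: C15H25BrIN3O5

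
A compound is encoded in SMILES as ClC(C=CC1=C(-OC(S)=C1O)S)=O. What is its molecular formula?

C7H5ClO3S2

Heavy atoms from the SMILES: 7 C, 1 Cl, 3 O, 2 S.
Implicit hydrogens by atom environment:
  4 × C (aromatic): no H
  2 × C: 1 H each → 2
  2 × S: 1 H each → 2
  1 × C: no H
  1 × Cl: no H
  1 × O: 1 H
  1 × O (aromatic): no H
  1 × O: no H
  Total hydrogens = 5.
Molecular formula: C7H5ClO3S2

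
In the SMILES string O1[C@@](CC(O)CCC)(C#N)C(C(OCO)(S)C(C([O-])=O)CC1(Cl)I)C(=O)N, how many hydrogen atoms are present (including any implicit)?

Hydrogens are implicit in SMILES; fill each atom to its normal valence:
  6 × C: no H
  5 × C: 2 H each → 10
  4 × O: no H
  3 × C: 1 H each → 3
  2 × O: 1 H each → 2
  1 × C: 3 H
  1 × Cl: no H
  1 × I: no H
  1 × N: 2 H
  1 × N: no H
  1 × O (charge -1): no H
  1 × S: 1 H
  Total hydrogens = 21.

21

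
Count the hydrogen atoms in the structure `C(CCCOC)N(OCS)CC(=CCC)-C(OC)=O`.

25

Hydrogens are implicit in SMILES; fill each atom to its normal valence:
  7 × C: 2 H each → 14
  4 × O: no H
  3 × C: 3 H each → 9
  2 × C: no H
  1 × C: 1 H
  1 × N: no H
  1 × S: 1 H
  Total hydrogens = 25.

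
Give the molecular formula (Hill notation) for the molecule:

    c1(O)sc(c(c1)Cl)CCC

C7H9ClOS

Heavy atoms from the SMILES: 7 C, 1 Cl, 1 O, 1 S.
Implicit hydrogens by atom environment:
  3 × C (aromatic): no H
  2 × C: 2 H each → 4
  1 × C: 3 H
  1 × C (aromatic): 1 H
  1 × Cl: no H
  1 × O: 1 H
  1 × S (aromatic): no H
  Total hydrogens = 9.
Molecular formula: C7H9ClOS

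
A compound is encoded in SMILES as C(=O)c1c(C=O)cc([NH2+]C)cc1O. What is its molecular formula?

Heavy atoms from the SMILES: 9 C, 1 N, 3 O.
Implicit hydrogens by atom environment:
  4 × C (aromatic): no H
  2 × C (aromatic): 1 H each → 2
  2 × C: 1 H each → 2
  2 × O: no H
  1 × C: 3 H
  1 × N (charge +1): 2 H
  1 × O: 1 H
  Total hydrogens = 10.
Net charge +1.
Molecular formula: C9H10NO3+

C9H10NO3+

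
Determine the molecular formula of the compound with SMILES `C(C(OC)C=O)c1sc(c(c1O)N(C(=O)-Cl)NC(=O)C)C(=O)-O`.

Heavy atoms from the SMILES: 12 C, 1 Cl, 2 N, 7 O, 1 S.
Implicit hydrogens by atom environment:
  5 × O: no H
  4 × C (aromatic): no H
  3 × C: no H
  2 × C: 3 H each → 6
  2 × C: 1 H each → 2
  2 × O: 1 H each → 2
  1 × C: 2 H
  1 × Cl: no H
  1 × N: 1 H
  1 × N: no H
  1 × S (aromatic): no H
  Total hydrogens = 13.
Molecular formula: C12H13ClN2O7S

C12H13ClN2O7S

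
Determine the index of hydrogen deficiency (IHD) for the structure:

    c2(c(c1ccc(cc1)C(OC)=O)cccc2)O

Molecular formula from the SMILES: C14H12O3.
DoU = (2C + 2 + N − H − X)/2 = (2·14 + 2 + 0 − 12 − 0)/2 = 18/2 = 9.
(Structurally: 2 ring(s) + 7 π bond(s) = 9.)

9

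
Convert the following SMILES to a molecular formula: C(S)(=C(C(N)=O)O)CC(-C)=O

Heavy atoms from the SMILES: 6 C, 1 N, 3 O, 1 S.
Implicit hydrogens by atom environment:
  4 × C: no H
  2 × O: no H
  1 × C: 3 H
  1 × C: 2 H
  1 × N: 2 H
  1 × O: 1 H
  1 × S: 1 H
  Total hydrogens = 9.
Molecular formula: C6H9NO3S

C6H9NO3S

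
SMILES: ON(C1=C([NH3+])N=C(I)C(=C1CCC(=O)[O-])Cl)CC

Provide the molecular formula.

Heavy atoms from the SMILES: 10 C, 1 Cl, 1 I, 3 N, 3 O.
Implicit hydrogens by atom environment:
  5 × C (aromatic): no H
  3 × C: 2 H each → 6
  1 × C: 3 H
  1 × C: no H
  1 × Cl: no H
  1 × I: no H
  1 × N (charge +1): 3 H
  1 × N (aromatic): no H
  1 × N: no H
  1 × O: 1 H
  1 × O: no H
  1 × O (charge -1): no H
  Total hydrogens = 13.
Molecular formula: C10H13ClIN3O3

C10H13ClIN3O3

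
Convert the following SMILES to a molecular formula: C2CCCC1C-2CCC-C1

Heavy atoms from the SMILES: 10 C.
Implicit hydrogens by atom environment:
  8 × C: 2 H each → 16
  2 × C: 1 H each → 2
  Total hydrogens = 18.
Molecular formula: C10H18

C10H18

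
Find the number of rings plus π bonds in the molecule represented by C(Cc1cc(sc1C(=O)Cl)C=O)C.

5

Molecular formula from the SMILES: C9H9ClO2S.
DoU = (2C + 2 + N − H − X)/2 = (2·9 + 2 + 0 − 9 − 1)/2 = 10/2 = 5.
(Structurally: 1 ring(s) + 4 π bond(s) = 5.)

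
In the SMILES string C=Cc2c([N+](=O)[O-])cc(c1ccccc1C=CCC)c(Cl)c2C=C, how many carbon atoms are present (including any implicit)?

20

The symbol for carbon appears 20 times in the SMILES. Lowercase c denotes aromatic carbon and counts toward C.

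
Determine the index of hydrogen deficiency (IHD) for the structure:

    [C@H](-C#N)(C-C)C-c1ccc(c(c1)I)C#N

8

Molecular formula from the SMILES: C12H11IN2.
DoU = (2C + 2 + N − H − X)/2 = (2·12 + 2 + 2 − 11 − 1)/2 = 16/2 = 8.
(Structurally: 1 ring(s) + 7 π bond(s) = 8.)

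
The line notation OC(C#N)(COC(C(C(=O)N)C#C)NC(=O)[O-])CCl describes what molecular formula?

C10H11ClN3O5-

Heavy atoms from the SMILES: 10 C, 1 Cl, 3 N, 5 O.
Implicit hydrogens by atom environment:
  5 × C: no H
  3 × C: 1 H each → 3
  3 × O: no H
  2 × C: 2 H each → 4
  1 × Cl: no H
  1 × N: 2 H
  1 × N: 1 H
  1 × N: no H
  1 × O: 1 H
  1 × O (charge -1): no H
  Total hydrogens = 11.
Net charge -1.
Molecular formula: C10H11ClN3O5-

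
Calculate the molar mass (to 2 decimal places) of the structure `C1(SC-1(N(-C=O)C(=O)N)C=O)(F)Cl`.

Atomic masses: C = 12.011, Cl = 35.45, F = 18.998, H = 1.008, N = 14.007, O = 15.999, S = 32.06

226.61

Molecular formula: C5H4ClFN2O3S.
M = 5×12.011 + 1×35.45 + 1×18.998 + 4×1.008 + 2×14.007 + 3×15.999 + 1×32.06 = 226.61 g/mol.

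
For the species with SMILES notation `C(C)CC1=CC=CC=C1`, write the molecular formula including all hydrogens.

Heavy atoms from the SMILES: 9 C.
Implicit hydrogens by atom environment:
  5 × C (aromatic): 1 H each → 5
  2 × C: 2 H each → 4
  1 × C: 3 H
  1 × C (aromatic): no H
  Total hydrogens = 12.
Molecular formula: C9H12

C9H12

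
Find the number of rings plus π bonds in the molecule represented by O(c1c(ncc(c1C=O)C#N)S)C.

7

Molecular formula from the SMILES: C8H6N2O2S.
DoU = (2C + 2 + N − H − X)/2 = (2·8 + 2 + 2 − 6 − 0)/2 = 14/2 = 7.
(Structurally: 1 ring(s) + 6 π bond(s) = 7.)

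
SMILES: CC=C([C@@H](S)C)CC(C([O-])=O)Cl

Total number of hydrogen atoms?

Hydrogens are implicit in SMILES; fill each atom to its normal valence:
  3 × C: 1 H each → 3
  2 × C: 3 H each → 6
  2 × C: no H
  1 × C: 2 H
  1 × Cl: no H
  1 × O: no H
  1 × O (charge -1): no H
  1 × S: 1 H
  Total hydrogens = 12.

12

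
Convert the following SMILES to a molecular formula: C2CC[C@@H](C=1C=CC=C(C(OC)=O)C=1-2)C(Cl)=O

Heavy atoms from the SMILES: 13 C, 1 Cl, 3 O.
Implicit hydrogens by atom environment:
  3 × C: 2 H each → 6
  3 × C (aromatic): 1 H each → 3
  3 × C (aromatic): no H
  3 × O: no H
  2 × C: no H
  1 × C: 3 H
  1 × C: 1 H
  1 × Cl: no H
  Total hydrogens = 13.
Molecular formula: C13H13ClO3

C13H13ClO3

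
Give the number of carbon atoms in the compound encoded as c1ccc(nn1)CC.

The symbol for carbon appears 6 times in the SMILES. Lowercase c denotes aromatic carbon and counts toward C.

6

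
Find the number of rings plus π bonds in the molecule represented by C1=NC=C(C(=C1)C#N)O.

Molecular formula from the SMILES: C6H4N2O.
DoU = (2C + 2 + N − H − X)/2 = (2·6 + 2 + 2 − 4 − 0)/2 = 12/2 = 6.
(Structurally: 1 ring(s) + 5 π bond(s) = 6.)

6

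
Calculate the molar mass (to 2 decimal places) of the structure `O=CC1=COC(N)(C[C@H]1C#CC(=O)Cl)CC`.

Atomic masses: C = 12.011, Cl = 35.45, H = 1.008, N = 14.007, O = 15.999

Molecular formula: C11H12ClNO3.
M = 11×12.011 + 1×35.45 + 12×1.008 + 1×14.007 + 3×15.999 = 241.67 g/mol.

241.67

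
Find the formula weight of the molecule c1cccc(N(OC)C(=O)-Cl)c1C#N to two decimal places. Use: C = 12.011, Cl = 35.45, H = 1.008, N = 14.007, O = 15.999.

210.62

Molecular formula: C9H7ClN2O2.
M = 9×12.011 + 1×35.45 + 7×1.008 + 2×14.007 + 2×15.999 = 210.62 g/mol.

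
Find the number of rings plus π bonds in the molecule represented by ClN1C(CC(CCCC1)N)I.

1

Molecular formula from the SMILES: C7H14ClIN2.
DoU = (2C + 2 + N − H − X)/2 = (2·7 + 2 + 2 − 14 − 2)/2 = 2/2 = 1.
(Structurally: 1 ring(s) + 0 π bond(s) = 1.)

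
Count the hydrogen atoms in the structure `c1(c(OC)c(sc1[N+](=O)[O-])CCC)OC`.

13

Hydrogens are implicit in SMILES; fill each atom to its normal valence:
  4 × C (aromatic): no H
  3 × C: 3 H each → 9
  3 × O: no H
  2 × C: 2 H each → 4
  1 × N (charge +1): no H
  1 × O (charge -1): no H
  1 × S (aromatic): no H
  Total hydrogens = 13.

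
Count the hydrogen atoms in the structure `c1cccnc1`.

Hydrogens are implicit in SMILES; fill each atom to its normal valence:
  5 × C (aromatic): 1 H each → 5
  1 × N (aromatic): no H
  Total hydrogens = 5.

5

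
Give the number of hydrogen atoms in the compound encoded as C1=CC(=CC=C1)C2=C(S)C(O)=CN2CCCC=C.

17

Hydrogens are implicit in SMILES; fill each atom to its normal valence:
  6 × C (aromatic): 1 H each → 6
  4 × C: 2 H each → 8
  4 × C (aromatic): no H
  1 × C: 1 H
  1 × N (aromatic): no H
  1 × O: 1 H
  1 × S: 1 H
  Total hydrogens = 17.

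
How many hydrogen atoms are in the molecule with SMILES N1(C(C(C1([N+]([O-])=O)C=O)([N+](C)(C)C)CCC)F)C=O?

19

Hydrogens are implicit in SMILES; fill each atom to its normal valence:
  4 × C: 3 H each → 12
  3 × C: 1 H each → 3
  3 × O: no H
  2 × C: 2 H each → 4
  2 × C: no H
  2 × N (charge +1): no H
  1 × F: no H
  1 × N: no H
  1 × O (charge -1): no H
  Total hydrogens = 19.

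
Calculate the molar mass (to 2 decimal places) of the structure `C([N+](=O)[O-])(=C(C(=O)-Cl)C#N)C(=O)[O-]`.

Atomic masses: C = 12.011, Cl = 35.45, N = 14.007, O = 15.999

203.51

Molecular formula: C5ClN2O5-.
M = 5×12.011 + 1×35.45 + 2×14.007 + 5×15.999 = 203.51 g/mol.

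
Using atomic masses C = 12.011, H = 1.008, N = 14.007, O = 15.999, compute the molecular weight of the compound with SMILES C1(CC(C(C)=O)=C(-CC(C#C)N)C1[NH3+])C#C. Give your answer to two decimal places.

Molecular formula: C13H17N2O+.
M = 13×12.011 + 17×1.008 + 2×14.007 + 1×15.999 = 217.29 g/mol.

217.29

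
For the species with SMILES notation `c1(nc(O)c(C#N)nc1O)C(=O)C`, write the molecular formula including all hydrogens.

Heavy atoms from the SMILES: 7 C, 3 N, 3 O.
Implicit hydrogens by atom environment:
  4 × C (aromatic): no H
  2 × C: no H
  2 × N (aromatic): no H
  2 × O: 1 H each → 2
  1 × C: 3 H
  1 × N: no H
  1 × O: no H
  Total hydrogens = 5.
Molecular formula: C7H5N3O3

C7H5N3O3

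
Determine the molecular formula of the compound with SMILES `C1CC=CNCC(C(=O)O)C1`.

Heavy atoms from the SMILES: 8 C, 1 N, 2 O.
Implicit hydrogens by atom environment:
  4 × C: 2 H each → 8
  3 × C: 1 H each → 3
  1 × C: no H
  1 × N: 1 H
  1 × O: 1 H
  1 × O: no H
  Total hydrogens = 13.
Molecular formula: C8H13NO2

C8H13NO2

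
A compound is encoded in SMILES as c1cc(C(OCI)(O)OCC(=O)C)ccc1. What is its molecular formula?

Heavy atoms from the SMILES: 11 C, 1 I, 4 O.
Implicit hydrogens by atom environment:
  5 × C (aromatic): 1 H each → 5
  3 × O: no H
  2 × C: 2 H each → 4
  2 × C: no H
  1 × C: 3 H
  1 × C (aromatic): no H
  1 × I: no H
  1 × O: 1 H
  Total hydrogens = 13.
Molecular formula: C11H13IO4

C11H13IO4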